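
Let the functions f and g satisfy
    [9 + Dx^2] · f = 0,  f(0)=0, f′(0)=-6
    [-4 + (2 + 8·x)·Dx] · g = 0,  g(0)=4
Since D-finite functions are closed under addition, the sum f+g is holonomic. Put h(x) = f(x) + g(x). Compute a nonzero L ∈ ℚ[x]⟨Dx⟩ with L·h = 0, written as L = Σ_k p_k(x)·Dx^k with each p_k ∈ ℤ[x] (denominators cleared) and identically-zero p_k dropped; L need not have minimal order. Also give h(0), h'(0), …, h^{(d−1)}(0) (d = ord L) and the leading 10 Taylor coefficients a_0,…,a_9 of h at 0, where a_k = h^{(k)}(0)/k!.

f: a_k = 0, -6, 0, 9, 0, -81/20, 0, 243/280, 0, -243/2240, …
g: a_k = 4, 8, -8, 16, -40, 112, -336, 1056, -3432, 11440, …
f+g: L₀ = lclm(L_f,L_g), ord ≤ 2+1.
L = (-378 - 1296·x - 2592·x^2) + (45 + 828·x + 3888·x^2 + 5184·x^3)·Dx + (-42 - 144·x - 288·x^2)·Dx^2 + (5 + 92·x + 432·x^2 + 576·x^3)·Dx^3  (order 3).
h: a_k = 4, 2, -8, 25, -40, 2159/20, -336, 295923/280, -3432, 25625357/2240, …
ICs: h(0) = 4, h′(0) = 2, h′′(0) = -16.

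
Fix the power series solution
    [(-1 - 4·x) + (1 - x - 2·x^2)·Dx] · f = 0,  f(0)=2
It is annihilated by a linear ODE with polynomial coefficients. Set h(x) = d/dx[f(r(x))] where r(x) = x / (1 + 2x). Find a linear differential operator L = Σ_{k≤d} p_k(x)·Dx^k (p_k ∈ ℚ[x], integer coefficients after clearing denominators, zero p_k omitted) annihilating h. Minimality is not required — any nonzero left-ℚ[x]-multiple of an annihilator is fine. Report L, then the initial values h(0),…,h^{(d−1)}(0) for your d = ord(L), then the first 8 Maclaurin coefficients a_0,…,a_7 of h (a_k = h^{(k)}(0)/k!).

L = 2 + (-1 - 11·x - 36·x^2 - 36·x^3)·Dx  (order 1).
h: a_k = 2, 4, -18, 72, -270, 972, -3402, 11664, …
ICs: h(0) = 2.

f: a_k = 2, 2, 6, 10, 22, 42, 86, 170, …
f∘r: x↦r, Dx↦Dx/r' in L_f ⇒ L₀.
h₀' ⇒ L via d/dx closure of L₀.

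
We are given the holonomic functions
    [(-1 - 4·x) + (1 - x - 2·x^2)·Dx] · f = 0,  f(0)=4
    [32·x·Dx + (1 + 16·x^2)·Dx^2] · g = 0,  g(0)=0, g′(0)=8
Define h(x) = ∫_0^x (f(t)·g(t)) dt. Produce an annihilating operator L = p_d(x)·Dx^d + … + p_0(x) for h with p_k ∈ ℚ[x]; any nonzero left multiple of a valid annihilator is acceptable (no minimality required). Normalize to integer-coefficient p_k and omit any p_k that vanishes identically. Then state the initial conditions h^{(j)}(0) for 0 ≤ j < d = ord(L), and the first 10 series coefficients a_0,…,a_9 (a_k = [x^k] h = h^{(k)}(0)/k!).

f: a_k = 4, 4, 12, 20, 44, 84, 172, 340, 684, 1364, …
g: a_k = 0, 8, 0, -128/3, 0, 2048/5, 0, -32768/7, 0, 524288/9, …
h₀=f·g: eliminate ⇒ L₀, order ≤ 1·2.
h=∫₀ˣh₀: take L = L₀·Dx.
L = (4 + 32·x + 192·x^2)·Dx + (2 - 24·x + 64·x^2 + 192·x^3)·Dx^2 + (-1 + x - 14·x^2 + 16·x^3 + 32·x^4)·Dx^3  (order 3).
h: a_k = 0, 0, 16, 32/3, -56/3, -32/15, 1232/5, 21856/105, -187828/105, -8864/7, …
ICs: h(0) = 0, h′(0) = 0, h′′(0) = 32.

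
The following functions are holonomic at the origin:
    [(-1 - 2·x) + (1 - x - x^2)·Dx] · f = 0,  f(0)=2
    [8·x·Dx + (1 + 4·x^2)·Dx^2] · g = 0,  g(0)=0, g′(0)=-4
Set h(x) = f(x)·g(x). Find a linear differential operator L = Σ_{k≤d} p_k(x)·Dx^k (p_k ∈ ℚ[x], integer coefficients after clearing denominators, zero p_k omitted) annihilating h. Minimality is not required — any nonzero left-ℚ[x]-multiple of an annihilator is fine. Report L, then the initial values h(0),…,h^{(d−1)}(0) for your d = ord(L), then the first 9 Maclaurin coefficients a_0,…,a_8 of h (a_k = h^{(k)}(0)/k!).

f: a_k = 2, 2, 4, 6, 10, 16, 26, 42, 68, …
g: a_k = 0, -4, 0, 16/3, 0, -64/5, 0, 256/7, 0, …
Sym-product of L_f,L_g gives L₀ (≤ ord 2).
L = (2 + 8·x + 24·x^2) + (2 - 4·x + 16·x^2 + 24·x^3)·Dx + (-1 + x - 3·x^2 + 4·x^3 + 4·x^4)·Dx^2  (order 2).
h: a_k = 0, -8, -8, -16/3, -40/3, -664/15, -288/5, -3016/105, -9064/105, …
ICs: h(0) = 0, h′(0) = -8.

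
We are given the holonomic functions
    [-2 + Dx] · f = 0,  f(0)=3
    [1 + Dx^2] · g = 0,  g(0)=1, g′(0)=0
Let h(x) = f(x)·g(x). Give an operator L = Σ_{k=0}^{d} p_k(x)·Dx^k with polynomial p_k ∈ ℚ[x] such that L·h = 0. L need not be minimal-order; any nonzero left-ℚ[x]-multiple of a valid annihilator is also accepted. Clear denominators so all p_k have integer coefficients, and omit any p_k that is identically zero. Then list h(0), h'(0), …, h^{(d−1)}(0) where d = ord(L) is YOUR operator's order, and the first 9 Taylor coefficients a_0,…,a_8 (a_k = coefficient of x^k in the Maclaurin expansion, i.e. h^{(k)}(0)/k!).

L = 5 - 4·Dx + Dx^2  (order 2).
h: a_k = 3, 6, 9/2, 1, -7/8, -19/20, -39/80, -139/840, -527/13440, …
ICs: h(0) = 3, h′(0) = 6.

f: a_k = 3, 6, 6, 4, 2, 4/5, 4/15, 8/105, 2/105, …
g: a_k = 1, 0, -1/2, 0, 1/24, 0, -1/720, 0, 1/40320, …
L₀ := L_f ⊗_s L_g (sym. prod.), ord ≤ 2.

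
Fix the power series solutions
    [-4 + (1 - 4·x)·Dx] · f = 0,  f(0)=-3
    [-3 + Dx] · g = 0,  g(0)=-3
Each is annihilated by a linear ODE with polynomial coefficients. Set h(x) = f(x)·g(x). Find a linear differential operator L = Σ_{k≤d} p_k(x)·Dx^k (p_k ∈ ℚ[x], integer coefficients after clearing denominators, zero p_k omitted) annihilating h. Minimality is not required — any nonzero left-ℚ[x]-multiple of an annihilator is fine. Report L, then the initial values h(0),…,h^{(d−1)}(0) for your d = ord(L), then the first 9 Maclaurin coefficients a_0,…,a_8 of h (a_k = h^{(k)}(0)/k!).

L = (7 - 12·x) + (-1 + 4·x)·Dx  (order 1).
h: a_k = 9, 63, 585/2, 2421/2, 38979/8, 780309/40, 6243201/80, 34962363/112, 799140663/640, …
ICs: h(0) = 9.

f: a_k = -3, -12, -48, -192, -768, -3072, -12288, -49152, -196608, …
g: a_k = -3, -9, -27/2, -27/2, -81/8, -243/40, -243/80, -729/560, -2187/4480, …
L₀ := L_f ⊗_s L_g (sym. prod.), ord ≤ 1.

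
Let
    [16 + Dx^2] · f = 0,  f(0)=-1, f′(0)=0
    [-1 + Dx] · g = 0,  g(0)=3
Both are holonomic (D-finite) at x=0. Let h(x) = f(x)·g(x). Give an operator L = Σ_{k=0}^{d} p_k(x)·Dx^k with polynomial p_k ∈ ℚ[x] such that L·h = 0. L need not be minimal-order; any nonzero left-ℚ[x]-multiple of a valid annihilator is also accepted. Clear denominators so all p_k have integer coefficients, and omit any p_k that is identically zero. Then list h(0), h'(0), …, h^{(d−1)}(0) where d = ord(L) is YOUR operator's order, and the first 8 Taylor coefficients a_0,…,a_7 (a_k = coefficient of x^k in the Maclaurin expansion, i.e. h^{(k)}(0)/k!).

L = 17 - 2·Dx + Dx^2  (order 2).
h: a_k = -3, -3, 45/2, 47/2, -161/8, -1121/40, 33/16, 20047/1680, …
ICs: h(0) = -3, h′(0) = -3.

f: a_k = -1, 0, 8, 0, -32/3, 0, 256/45, 0, …
g: a_k = 3, 3, 3/2, 1/2, 1/8, 1/40, 1/240, 1/1680, …
h₀=f·g: eliminate ⇒ L₀, order ≤ 2·1.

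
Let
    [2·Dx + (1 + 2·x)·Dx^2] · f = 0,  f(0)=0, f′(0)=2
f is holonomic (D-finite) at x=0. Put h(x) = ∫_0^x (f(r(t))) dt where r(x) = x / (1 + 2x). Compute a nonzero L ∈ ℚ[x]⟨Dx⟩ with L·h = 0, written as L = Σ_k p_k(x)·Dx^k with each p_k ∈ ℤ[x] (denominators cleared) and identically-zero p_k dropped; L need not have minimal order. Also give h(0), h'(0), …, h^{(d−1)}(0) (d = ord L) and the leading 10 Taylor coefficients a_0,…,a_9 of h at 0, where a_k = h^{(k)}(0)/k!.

L = (6 + 16·x)·Dx^2 + (1 + 6·x + 8·x^2)·Dx^3  (order 3).
h: a_k = 0, 0, 1, -2, 14/3, -12, 496/15, -96, 2032/7, -2720/3, …
ICs: h(0) = 0, h′(0) = 0, h′′(0) = 2.

f: a_k = 0, 2, -2, 8/3, -4, 32/5, -32/3, 128/7, -32, 512/9, …
f∘r: x↦r, Dx↦Dx/r' in L_f ⇒ L₀.
∫: right-multiply L₀ by Dx.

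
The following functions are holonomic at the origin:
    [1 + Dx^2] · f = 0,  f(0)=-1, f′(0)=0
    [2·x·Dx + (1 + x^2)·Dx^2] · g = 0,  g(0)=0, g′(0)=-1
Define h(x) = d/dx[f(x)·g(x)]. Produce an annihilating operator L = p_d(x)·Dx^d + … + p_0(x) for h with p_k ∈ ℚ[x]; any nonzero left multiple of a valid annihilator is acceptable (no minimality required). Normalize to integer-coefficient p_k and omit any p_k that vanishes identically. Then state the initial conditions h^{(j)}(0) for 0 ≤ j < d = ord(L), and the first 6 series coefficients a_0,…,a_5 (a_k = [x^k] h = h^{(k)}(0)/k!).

L = (110 + 294·x^2 + 461·x^4 + 96·x^6 + 12·x^8 + 2·x^10 + x^12) + (68·x + 284·x^3 + 280·x^5 + 80·x^7 + 20·x^9 + 4·x^11)·Dx + (120 + 340·x^2 + 534·x^4 + 148·x^6 + 32·x^8 + 8·x^10 + 2·x^12)·Dx^2 + (68·x + 284·x^3 + 280·x^5 + 80·x^7 + 20·x^9 + 4·x^11)·Dx^3 + (10 + 46·x^2 + 73·x^4 + 52·x^6 + 20·x^8 + 6·x^10 + x^12)·Dx^4  (order 4).
h: a_k = 1, 0, -5/2, 0, 49/24, 0, …
ICs: h(0) = 1, h′(0) = 0, h′′(0) = -5, h′′′(0) = 0.

f: a_k = -1, 0, 1/2, 0, -1/24, 0, …
g: a_k = 0, -1, 0, 1/3, 0, -1/5, …
Sym-product of L_f,L_g gives L₀ (≤ ord 4).
h₀' ⇒ L via d/dx closure of L₀.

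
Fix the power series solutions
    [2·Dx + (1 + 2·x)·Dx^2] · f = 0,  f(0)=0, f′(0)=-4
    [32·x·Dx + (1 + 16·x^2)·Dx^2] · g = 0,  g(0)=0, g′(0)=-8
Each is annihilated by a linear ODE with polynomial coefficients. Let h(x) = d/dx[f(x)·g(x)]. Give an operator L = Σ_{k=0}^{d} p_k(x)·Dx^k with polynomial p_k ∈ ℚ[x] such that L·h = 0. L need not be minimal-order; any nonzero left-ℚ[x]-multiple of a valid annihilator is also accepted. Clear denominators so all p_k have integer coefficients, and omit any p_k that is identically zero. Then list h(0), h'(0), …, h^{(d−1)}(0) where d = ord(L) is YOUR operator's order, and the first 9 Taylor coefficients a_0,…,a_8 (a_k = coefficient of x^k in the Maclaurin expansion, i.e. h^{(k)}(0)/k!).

f: a_k = 0, -4, 4, -16/3, 8, -64/5, 64/3, -256/7, 64, …
g: a_k = 0, -8, 0, 128/3, 0, -2048/5, 0, 32768/7, 0, …
Sym-product of L_f,L_g gives L₀ (≤ ord 4).
Differentiate: ansatz ord ≤ ord L₀ ⇒ L.
L = (2304 + 8960·x + 114688·x^2 + 552960·x^3 + 983040·x^4 + 851968·x^5 + 1048576·x^7) + (1032 + 14720·x + 111872·x^2 + 616448·x^3 + 1884160·x^4 + 3047424·x^5 + 2293760·x^6 + 1572864·x^7 + 3670016·x^8)·Dx + (72 + 2512·x + 19968·x^2 + 99072·x^3 + 393216·x^4 + 1019904·x^5 + 1572864·x^6 + 1376256·x^7 + 1572864·x^8 + 2097152·x^9)·Dx^2 + (17 + 132·x + 964·x^2 + 4864·x^3 + 18432·x^4 + 55296·x^5 + 129024·x^6 + 196608·x^7 + 196608·x^8 + 262144·x^9 + 262144·x^10)·Dx^3  (order 3).
h: a_k = 0, 64, -96, -512, 1600/3, 136192/15, -154112/15, -671744/5, 4991488/35, …
ICs: h(0) = 0, h′(0) = 64, h′′(0) = -192.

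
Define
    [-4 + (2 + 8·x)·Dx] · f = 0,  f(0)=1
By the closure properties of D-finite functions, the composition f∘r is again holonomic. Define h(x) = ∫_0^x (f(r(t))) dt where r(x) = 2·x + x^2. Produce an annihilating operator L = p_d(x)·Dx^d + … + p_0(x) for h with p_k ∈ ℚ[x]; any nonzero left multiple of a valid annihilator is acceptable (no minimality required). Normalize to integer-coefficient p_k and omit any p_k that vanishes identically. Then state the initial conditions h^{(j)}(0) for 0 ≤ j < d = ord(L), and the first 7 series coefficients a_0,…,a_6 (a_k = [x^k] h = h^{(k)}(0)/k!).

f: a_k = 1, 2, -2, 4, -10, 28, -84, …
L₀ from L_f via x↦r, Dx↦r'^{-1}Dx.
Integrate: L := L₀·Dx.
L = (-4 - 4·x)·Dx + (1 + 8·x + 4·x^2)·Dx^2  (order 2).
h: a_k = 0, 1, 2, -2, 6, -114/5, 100, …
ICs: h(0) = 0, h′(0) = 1.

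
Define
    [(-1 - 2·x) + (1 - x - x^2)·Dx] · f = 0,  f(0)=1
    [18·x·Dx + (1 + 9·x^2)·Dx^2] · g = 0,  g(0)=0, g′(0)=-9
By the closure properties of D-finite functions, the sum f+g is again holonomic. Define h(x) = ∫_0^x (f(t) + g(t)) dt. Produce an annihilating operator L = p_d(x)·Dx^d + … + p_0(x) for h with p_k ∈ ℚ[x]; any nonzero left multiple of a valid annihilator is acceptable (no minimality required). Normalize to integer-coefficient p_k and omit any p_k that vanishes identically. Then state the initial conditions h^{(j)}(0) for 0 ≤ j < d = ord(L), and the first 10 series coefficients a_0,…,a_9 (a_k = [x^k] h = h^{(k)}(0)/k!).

L = (-36 + 144·x + 1440·x^2 + 2376·x^3 + 3186·x^4 + 486·x^6)·Dx^2 + (18 + 24·x - 108·x^2 + 444·x^3 + 2313·x^4 + 2178·x^5 + 243·x^6 + 486·x^7)·Dx^3 + (-2 - 10·x - 34·x^2 - 48·x^3 - 123·x^4 + 387·x^5 + 198·x^6 + 81·x^7 + 81·x^8)·Dx^4  (order 4).
h: a_k = 0, 1, -4, 2/3, 15/2, 1, -689/30, 13/7, 1677/14, 34/9, …
ICs: h(0) = 0, h′(0) = 1, h′′(0) = -8, h′′′(0) = 4.

f: a_k = 1, 1, 2, 3, 5, 8, 13, 21, 34, 55, …
g: a_k = 0, -9, 0, 27, 0, -729/5, 0, 6561/7, 0, -6561, …
f+g: L₀ = lclm(L_f,L_g), ord ≤ 1+2.
h=∫h₀ ⇒ L = L₀·Dx.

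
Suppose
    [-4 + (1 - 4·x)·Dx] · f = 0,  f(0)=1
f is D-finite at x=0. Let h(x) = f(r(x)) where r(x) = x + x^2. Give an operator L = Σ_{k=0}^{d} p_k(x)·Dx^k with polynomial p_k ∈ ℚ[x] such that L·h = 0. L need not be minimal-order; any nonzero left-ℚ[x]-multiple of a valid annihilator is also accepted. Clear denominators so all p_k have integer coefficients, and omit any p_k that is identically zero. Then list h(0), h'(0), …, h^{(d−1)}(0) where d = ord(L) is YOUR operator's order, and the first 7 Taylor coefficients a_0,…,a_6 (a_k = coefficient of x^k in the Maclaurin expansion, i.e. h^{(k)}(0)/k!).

L = (4 + 8·x) + (-1 + 4·x + 4·x^2)·Dx  (order 1).
h: a_k = 1, 4, 20, 96, 464, 2240, 10816, …
ICs: h(0) = 1.

f: a_k = 1, 4, 16, 64, 256, 1024, 4096, …
Substitute x→r, Dx→(1/r')Dx; clear ⇒ L₀.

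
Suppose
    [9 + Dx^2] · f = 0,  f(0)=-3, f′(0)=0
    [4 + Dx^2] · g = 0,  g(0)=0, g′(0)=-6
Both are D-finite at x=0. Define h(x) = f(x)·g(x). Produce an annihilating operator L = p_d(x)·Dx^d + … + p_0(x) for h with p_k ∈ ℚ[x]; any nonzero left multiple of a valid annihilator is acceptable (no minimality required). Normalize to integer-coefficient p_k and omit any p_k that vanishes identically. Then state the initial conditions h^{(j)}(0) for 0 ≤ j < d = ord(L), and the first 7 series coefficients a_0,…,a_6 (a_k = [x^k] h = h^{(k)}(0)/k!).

f: a_k = -3, 0, 27/2, 0, -81/8, 0, 243/80, …
g: a_k = 0, -6, 0, 4, 0, -4/5, 0, …
L₀ := L_f ⊗_s L_g (sym. prod.), ord ≤ 4.
L = 25 + 26·Dx^2 + Dx^4  (order 4).
h: a_k = 0, 18, 0, -93, 0, 2343/20, 0, …
ICs: h(0) = 0, h′(0) = 18, h′′(0) = 0, h′′′(0) = -558.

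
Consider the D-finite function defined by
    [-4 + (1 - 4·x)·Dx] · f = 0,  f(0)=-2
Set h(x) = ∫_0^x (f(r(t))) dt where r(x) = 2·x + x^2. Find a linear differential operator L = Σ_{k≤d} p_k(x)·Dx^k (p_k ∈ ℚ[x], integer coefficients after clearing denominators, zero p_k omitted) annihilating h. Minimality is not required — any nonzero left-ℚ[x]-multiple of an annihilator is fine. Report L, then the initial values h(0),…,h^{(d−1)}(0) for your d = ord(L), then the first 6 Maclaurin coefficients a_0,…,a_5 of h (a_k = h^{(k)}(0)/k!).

f: a_k = -2, -8, -32, -128, -512, -2048, …
h₀=f(r): pull back L_f along r ⇒ L₀.
h=∫₀ˣh₀: take L = L₀·Dx.
L = (8 + 8·x)·Dx + (-1 + 8·x + 4·x^2)·Dx^2  (order 2).
h: a_k = 0, -2, -8, -136/3, -288, -1952, …
ICs: h(0) = 0, h′(0) = -2.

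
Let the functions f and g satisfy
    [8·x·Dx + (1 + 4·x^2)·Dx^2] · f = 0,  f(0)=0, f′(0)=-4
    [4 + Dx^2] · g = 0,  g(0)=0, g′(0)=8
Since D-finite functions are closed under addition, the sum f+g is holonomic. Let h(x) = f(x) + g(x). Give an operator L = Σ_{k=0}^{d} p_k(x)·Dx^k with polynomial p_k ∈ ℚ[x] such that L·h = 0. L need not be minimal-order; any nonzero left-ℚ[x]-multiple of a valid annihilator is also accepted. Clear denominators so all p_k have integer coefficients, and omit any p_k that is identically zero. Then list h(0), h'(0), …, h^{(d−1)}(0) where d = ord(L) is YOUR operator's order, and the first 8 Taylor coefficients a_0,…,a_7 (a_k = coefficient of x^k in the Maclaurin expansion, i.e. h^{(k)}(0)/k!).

f: a_k = 0, -4, 0, 16/3, 0, -64/5, 0, 256/7, …
g: a_k = 0, 8, 0, -16/3, 0, 16/15, 0, -32/315, …
h₀=f+g: left-lcm gives L₀, ord ≤ 4.
L = (-352·x + 1792·x^3 + 512·x^5)·Dx + (-4 + 112·x^2 + 576·x^4 + 256·x^6)·Dx^2 + (-88·x + 448·x^3 + 128·x^5)·Dx^3 + (-1 + 28·x^2 + 144·x^4 + 64·x^6)·Dx^4  (order 4).
h: a_k = 0, 4, 0, 0, 0, -176/15, 0, 11488/315, …
ICs: h(0) = 0, h′(0) = 4, h′′(0) = 0, h′′′(0) = 0.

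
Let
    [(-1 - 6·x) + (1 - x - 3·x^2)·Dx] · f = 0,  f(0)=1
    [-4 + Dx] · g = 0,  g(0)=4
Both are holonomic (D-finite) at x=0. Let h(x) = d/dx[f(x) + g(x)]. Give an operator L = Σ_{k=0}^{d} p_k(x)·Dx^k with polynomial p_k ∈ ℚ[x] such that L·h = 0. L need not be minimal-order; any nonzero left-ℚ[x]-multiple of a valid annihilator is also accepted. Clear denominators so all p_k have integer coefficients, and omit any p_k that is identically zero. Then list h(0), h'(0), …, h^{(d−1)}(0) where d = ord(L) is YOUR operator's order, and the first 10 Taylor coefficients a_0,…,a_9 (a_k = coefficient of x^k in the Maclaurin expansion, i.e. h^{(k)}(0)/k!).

f: a_k = 1, 1, 4, 7, 19, 40, 97, 217, 508, 1159, …
g: a_k = 4, 16, 32, 128/3, 128/3, 512/15, 1024/45, 4096/315, 2048/315, 8192/2835, …
L₀ := lclm(L_f,L_g); ord L₀ ≤ 1+1.
Derive L from L₀ (diff closure).
L = (20 + 496·x + 552·x^2 + 2160·x^3 + 1296·x^4) + (-13 - 112·x - 298·x^2 - 516·x^3 + 360·x^4 + 432·x^5)·Dx + (2 - 3·x + 40·x^2 - 6·x^3 - 171·x^4 - 108·x^5)·Dx^2  (order 2).
h: a_k = 17, 72, 149, 740/3, 1112/3, 10778/15, 72451/45, 1296544/315, 3293957/315, 76095818/2835, …
ICs: h(0) = 17, h′(0) = 72.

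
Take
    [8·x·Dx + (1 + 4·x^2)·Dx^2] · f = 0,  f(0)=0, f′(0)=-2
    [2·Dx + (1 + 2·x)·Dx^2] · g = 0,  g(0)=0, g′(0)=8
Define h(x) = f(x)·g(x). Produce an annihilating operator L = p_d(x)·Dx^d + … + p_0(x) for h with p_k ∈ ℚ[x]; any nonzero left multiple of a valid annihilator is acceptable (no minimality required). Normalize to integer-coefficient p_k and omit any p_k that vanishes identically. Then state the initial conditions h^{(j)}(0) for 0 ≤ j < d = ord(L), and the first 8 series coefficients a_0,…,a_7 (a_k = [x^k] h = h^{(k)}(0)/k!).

L = (192 + 704·x + 2560·x^2 + 9984·x^3 + 15360·x^4 + 13312·x^5 + 4096·x^7)·Dx + (72 + 992·x + 4928·x^2 + 15488·x^3 + 34816·x^4 + 47616·x^5 + 35840·x^6 + 6144·x^7 + 14336·x^8)·Dx^2 + (24 + 256·x + 1536·x^2 + 4992·x^3 + 11520·x^4 + 19968·x^5 + 24576·x^6 + 18432·x^7 + 6144·x^8 + 8192·x^9)·Dx^3 + (5 + 36·x + 148·x^2 + 448·x^3 + 1056·x^4 + 1920·x^5 + 2688·x^6 + 3072·x^7 + 2304·x^8 + 1024·x^9 + 1024·x^10)·Dx^4  (order 4).
h: a_k = 0, 0, -16, 16, 0, 32/3, -3328/45, 1408/15, …
ICs: h(0) = 0, h′(0) = 0, h′′(0) = -32, h′′′(0) = 96.

f: a_k = 0, -2, 0, 8/3, 0, -32/5, 0, 128/7, …
g: a_k = 0, 8, -8, 32/3, -16, 128/5, -128/3, 512/7, …
h₀=f·g: eliminate ⇒ L₀, order ≤ 2·2.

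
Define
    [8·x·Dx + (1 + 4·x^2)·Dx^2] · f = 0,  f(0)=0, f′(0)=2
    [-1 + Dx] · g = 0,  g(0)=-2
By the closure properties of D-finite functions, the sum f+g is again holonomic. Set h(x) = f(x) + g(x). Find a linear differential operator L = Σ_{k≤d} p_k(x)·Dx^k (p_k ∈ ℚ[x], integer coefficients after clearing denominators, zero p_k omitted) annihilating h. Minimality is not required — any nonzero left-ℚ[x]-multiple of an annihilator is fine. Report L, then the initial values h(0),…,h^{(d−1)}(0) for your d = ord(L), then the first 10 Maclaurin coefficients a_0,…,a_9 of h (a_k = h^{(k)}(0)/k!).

L = (8 - 8·x - 96·x^2 - 32·x^3)·Dx + (-9 + 88·x^2 - 16·x^4)·Dx^2 + (1 + 8·x + 8·x^2 + 32·x^3 + 16·x^4)·Dx^3  (order 3).
h: a_k = -2, 0, -1, -3, -1/12, 383/60, -1/360, -6583/360, -1/20160, 10321919/181440, …
ICs: h(0) = -2, h′(0) = 0, h′′(0) = -2.

f: a_k = 0, 2, 0, -8/3, 0, 32/5, 0, -128/7, 0, 512/9, …
g: a_k = -2, -2, -1, -1/3, -1/12, -1/60, -1/360, -1/2520, -1/20160, -1/181440, …
h₀=f+g: left-lcm gives L₀, ord ≤ 3.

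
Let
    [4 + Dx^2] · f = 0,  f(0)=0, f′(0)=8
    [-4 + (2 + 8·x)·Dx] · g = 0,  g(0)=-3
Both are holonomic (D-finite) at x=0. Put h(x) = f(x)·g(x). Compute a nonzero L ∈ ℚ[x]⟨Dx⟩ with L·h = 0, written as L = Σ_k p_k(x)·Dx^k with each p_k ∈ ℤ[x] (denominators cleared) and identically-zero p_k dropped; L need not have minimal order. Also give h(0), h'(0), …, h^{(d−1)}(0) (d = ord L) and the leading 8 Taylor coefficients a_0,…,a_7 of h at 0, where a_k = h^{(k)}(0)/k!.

f: a_k = 0, 8, 0, -16/3, 0, 16/15, 0, -32/315, …
g: a_k = -3, -6, 6, -12, 30, -84, 252, -792, …
Product ⇒ symmetric product L₀, ord ≤ 2.
L = (16 + 32·x + 64·x^2) + (-4 - 16·x)·Dx + (1 + 8·x + 16·x^2)·Dx^2  (order 2).
h: a_k = 0, -24, -48, 64, -64, 1024/5, -3072/5, 195584/105, …
ICs: h(0) = 0, h′(0) = -24.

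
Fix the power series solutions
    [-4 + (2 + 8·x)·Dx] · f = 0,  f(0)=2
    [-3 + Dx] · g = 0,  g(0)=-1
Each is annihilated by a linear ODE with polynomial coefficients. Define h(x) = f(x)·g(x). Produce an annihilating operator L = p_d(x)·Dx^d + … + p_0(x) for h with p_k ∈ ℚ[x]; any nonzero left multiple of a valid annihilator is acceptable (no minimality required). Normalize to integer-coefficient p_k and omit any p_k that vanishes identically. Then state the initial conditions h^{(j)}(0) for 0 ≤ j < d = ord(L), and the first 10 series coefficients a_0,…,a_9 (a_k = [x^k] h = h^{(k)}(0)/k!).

f: a_k = 2, 4, -4, 8, -20, 56, -168, 528, -1716, 5720, …
g: a_k = -1, -3, -9/2, -9/2, -27/8, -81/40, -81/80, -243/560, -729/4480, -243/4480, …
h₀=f·g: eliminate ⇒ L₀, order ≤ 1·1.
L = (-5 - 12·x) + (1 + 4·x)·Dx  (order 1).
h: a_k = -2, -10, -17, -23, -43/4, -631/20, 459/8, -58749/280, 1544007/2240, -5258677/2240, …
ICs: h(0) = -2.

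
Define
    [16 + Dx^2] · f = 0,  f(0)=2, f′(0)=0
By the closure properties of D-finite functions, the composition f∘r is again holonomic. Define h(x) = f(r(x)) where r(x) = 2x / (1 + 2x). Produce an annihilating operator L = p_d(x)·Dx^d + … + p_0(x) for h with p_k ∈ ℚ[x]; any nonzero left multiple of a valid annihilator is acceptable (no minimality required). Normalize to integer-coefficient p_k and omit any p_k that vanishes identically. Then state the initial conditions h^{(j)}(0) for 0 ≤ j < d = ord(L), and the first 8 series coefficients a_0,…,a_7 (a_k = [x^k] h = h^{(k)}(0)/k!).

L = 64 + (4 + 24·x + 48·x^2 + 32·x^3)·Dx + (1 + 8·x + 24·x^2 + 32·x^3 + 16·x^4)·Dx^2  (order 2).
h: a_k = 2, 0, -64, 256, -1280/3, -2048/3, 351232/45, -167936/5, …
ICs: h(0) = 2, h′(0) = 0.

f: a_k = 2, 0, -16, 0, 64/3, 0, -512/45, 0, …
f∘r: x↦r, Dx↦Dx/r' in L_f ⇒ L₀.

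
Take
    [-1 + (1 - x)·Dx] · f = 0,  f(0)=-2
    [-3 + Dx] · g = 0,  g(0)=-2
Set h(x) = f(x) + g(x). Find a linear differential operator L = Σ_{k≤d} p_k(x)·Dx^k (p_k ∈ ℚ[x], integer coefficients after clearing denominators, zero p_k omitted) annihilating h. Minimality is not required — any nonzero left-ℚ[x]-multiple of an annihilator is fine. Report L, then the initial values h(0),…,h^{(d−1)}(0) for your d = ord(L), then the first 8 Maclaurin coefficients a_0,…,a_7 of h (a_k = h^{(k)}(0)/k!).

L = (3 - 9·x) + (-7 + 18·x - 9·x^2)·Dx + (2 - 5·x + 3·x^2)·Dx^2  (order 2).
h: a_k = -4, -8, -11, -11, -35/4, -121/20, -161/40, -803/280, …
ICs: h(0) = -4, h′(0) = -8.

f: a_k = -2, -2, -2, -2, -2, -2, -2, -2, …
g: a_k = -2, -6, -9, -9, -27/4, -81/20, -81/40, -243/280, …
f+g: L₀ = lclm(L_f,L_g), ord ≤ 1+1.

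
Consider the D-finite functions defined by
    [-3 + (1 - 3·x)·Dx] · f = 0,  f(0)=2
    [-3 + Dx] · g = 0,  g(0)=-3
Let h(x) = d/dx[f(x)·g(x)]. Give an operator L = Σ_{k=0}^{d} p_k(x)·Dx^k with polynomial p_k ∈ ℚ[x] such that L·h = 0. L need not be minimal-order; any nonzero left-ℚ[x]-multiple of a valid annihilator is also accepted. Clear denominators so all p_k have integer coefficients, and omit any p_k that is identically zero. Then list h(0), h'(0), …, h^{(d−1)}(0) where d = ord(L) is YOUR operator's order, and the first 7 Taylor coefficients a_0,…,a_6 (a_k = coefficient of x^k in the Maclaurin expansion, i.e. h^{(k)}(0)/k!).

f: a_k = 2, 6, 18, 54, 162, 486, 1458, …
g: a_k = -3, -9, -27/2, -27/2, -81/8, -243/40, -243/80, …
h₀=f·g: eliminate ⇒ L₀, order ≤ 1·1.
h=h₀': d/dx-closure on L₀ ⇒ L.
L = (15 - 36·x + 27·x^2) + (-2 + 9·x - 9·x^2)·Dx  (order 1).
h: a_k = -36, -270, -1296, -5265, -39609/2, -1426653/20, -499365/2, …
ICs: h(0) = -36.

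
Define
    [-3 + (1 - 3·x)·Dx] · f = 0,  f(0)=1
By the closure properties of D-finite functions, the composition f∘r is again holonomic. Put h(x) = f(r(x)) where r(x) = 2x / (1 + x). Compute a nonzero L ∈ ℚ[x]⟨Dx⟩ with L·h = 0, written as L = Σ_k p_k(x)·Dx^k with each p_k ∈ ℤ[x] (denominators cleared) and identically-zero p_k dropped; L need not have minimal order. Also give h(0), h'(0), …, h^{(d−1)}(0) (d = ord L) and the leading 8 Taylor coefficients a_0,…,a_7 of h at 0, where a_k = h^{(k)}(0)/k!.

L = 6 + (-1 + 4·x + 5·x^2)·Dx  (order 1).
h: a_k = 1, 6, 30, 150, 750, 3750, 18750, 93750, …
ICs: h(0) = 1.

f: a_k = 1, 3, 9, 27, 81, 243, 729, 2187, …
L₀ from L_f via x↦r, Dx↦r'^{-1}Dx.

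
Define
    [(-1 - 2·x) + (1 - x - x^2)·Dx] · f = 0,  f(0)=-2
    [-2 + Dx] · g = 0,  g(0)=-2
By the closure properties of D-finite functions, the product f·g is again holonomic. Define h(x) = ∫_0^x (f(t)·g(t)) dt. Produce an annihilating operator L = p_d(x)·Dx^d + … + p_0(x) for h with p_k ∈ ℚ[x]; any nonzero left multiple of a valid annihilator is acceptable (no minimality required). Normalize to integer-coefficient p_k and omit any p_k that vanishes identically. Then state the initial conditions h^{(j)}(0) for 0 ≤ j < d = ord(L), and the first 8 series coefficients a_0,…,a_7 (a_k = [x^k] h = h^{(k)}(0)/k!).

f: a_k = -2, -2, -4, -6, -10, -16, -26, -42, …
g: a_k = -2, -4, -4, -8/3, -4/3, -8/15, -8/45, -16/315, …
f·g: L₀ = L_f ⊗_s L_g, ord ≤ 1·1.
h=∫h₀ ⇒ L = L₀·Dx.
L = (3 - 2·x^2)·Dx + (-1 + x + x^2)·Dx^2  (order 2).
h: a_k = 0, 4, 6, 8, 31/3, 68/5, 92/5, 8044/315, …
ICs: h(0) = 0, h′(0) = 4.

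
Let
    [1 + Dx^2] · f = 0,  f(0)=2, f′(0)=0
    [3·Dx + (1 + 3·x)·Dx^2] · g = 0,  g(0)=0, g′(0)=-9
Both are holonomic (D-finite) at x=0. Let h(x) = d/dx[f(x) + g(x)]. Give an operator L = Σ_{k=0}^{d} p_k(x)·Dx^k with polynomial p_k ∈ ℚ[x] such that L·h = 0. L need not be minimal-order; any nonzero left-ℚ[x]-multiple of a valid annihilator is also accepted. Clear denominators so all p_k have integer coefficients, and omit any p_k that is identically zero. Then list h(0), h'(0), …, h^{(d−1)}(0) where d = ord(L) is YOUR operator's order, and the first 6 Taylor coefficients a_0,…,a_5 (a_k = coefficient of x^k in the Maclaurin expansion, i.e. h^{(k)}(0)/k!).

L = (165 + 18·x + 27·x^2) + (19 + 63·x + 27·x^2 + 27·x^3)·Dx + (165 + 18·x + 27·x^2)·Dx^2 + (19 + 63·x + 27·x^2 + 27·x^3)·Dx^3  (order 3).
h: a_k = -9, 25, -81, 730/3, -729, 131219/60, …
ICs: h(0) = -9, h′(0) = 25, h′′(0) = -162.

f: a_k = 2, 0, -1, 0, 1/12, 0, …
g: a_k = 0, -9, 27/2, -27, 243/4, -729/5, …
h₀=f+g: left-lcm gives L₀, ord ≤ 4.
h₀' ⇒ L via d/dx closure of L₀.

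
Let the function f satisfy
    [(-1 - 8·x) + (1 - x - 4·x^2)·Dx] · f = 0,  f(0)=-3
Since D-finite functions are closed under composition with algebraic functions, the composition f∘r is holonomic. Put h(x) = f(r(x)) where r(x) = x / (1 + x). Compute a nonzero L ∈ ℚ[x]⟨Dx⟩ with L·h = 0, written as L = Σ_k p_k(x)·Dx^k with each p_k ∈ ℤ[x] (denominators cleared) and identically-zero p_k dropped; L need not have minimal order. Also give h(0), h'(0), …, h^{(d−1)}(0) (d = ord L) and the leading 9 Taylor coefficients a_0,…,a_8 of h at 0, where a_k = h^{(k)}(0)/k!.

L = (1 + 9·x) + (-1 - 2·x + 3·x^2 + 4·x^3)·Dx  (order 1).
h: a_k = -3, -3, -12, 0, -48, 48, -240, 432, -1392, …
ICs: h(0) = -3.

f: a_k = -3, -3, -15, -27, -87, -195, -543, -1323, -3495, …
f∘r: x↦r, Dx↦Dx/r' in L_f ⇒ L₀.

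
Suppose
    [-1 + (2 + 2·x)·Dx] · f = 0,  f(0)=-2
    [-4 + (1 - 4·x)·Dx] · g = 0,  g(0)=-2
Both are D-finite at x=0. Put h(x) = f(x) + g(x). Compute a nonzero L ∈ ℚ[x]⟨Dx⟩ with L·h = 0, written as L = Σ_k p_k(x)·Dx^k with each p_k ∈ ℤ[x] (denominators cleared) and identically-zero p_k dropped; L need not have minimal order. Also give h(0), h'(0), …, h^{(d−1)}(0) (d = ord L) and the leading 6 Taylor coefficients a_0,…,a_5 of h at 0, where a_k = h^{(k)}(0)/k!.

f: a_k = -2, -1, 1/4, -1/8, 5/64, -7/128, …
g: a_k = -2, -8, -32, -128, -512, -2048, …
f+g: L₀ = lclm(L_f,L_g), ord ≤ 1+1.
L = (68 + 48·x) + (-129 - 248·x - 144·x^2)·Dx + (14 - 18·x - 128·x^2 - 96·x^3)·Dx^2  (order 2).
h: a_k = -4, -9, -127/4, -1025/8, -32763/64, -262151/128, …
ICs: h(0) = -4, h′(0) = -9.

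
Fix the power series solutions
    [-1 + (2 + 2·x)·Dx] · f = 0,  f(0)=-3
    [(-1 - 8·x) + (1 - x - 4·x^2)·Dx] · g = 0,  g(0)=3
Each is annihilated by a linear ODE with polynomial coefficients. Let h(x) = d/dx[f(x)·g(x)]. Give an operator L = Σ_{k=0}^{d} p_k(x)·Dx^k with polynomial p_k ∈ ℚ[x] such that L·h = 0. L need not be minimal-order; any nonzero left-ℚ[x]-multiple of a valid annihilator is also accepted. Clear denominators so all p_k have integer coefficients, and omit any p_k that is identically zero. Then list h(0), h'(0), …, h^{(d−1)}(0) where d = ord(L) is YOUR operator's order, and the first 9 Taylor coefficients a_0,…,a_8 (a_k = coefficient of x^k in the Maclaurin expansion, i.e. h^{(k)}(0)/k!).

L = (43 + 210·x + 603·x^2 + 680·x^3 + 240·x^4) + (-6 - 34·x + 6·x^2 + 194·x^3 + 256·x^4 + 96·x^5)·Dx  (order 1).
h: a_k = -27/2, -387/4, -4941/16, -37899/32, -906345/256, -5812965/512, -67733505/2048, -402835419/4096, -18398095137/65536, …
ICs: h(0) = -27/2.

f: a_k = -3, -3/2, 3/8, -3/16, 15/128, -21/256, 63/1024, -99/2048, 1287/32768, …
g: a_k = 3, 3, 15, 27, 87, 195, 543, 1323, 3495, …
Product ⇒ symmetric product L₀, ord ≤ 1.
Differentiate: ansatz ord ≤ ord L₀ ⇒ L.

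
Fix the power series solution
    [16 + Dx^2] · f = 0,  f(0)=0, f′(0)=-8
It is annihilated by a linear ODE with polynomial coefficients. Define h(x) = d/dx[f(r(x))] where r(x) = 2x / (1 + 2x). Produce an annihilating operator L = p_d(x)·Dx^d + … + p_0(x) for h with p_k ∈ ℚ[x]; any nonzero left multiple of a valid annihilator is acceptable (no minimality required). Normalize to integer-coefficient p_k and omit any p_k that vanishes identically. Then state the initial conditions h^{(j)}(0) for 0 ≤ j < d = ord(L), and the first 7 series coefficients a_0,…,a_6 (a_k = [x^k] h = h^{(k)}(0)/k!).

f: a_k = 0, -8, 0, 64/3, 0, -256/15, 0, …
L₀ from L_f via x↦r, Dx↦r'^{-1}Dx.
Differentiate: ansatz ord ≤ ord L₀ ⇒ L.
L = (88 + 96·x + 96·x^2) + (12 + 72·x + 144·x^2 + 96·x^3)·Dx + (1 + 8·x + 24·x^2 + 32·x^3 + 16·x^4)·Dx^2  (order 2).
h: a_k = -16, 64, 320, -3584, 49408/3, -46080, 2520064/45, …
ICs: h(0) = -16, h′(0) = 64.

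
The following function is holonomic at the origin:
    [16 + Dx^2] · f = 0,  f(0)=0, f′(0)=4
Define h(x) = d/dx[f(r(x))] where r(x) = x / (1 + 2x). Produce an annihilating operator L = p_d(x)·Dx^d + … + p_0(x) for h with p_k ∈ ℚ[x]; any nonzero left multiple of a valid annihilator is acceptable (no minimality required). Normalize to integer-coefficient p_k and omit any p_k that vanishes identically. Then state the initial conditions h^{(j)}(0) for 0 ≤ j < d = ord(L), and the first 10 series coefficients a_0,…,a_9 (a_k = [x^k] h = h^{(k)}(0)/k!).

L = (40 + 96·x + 96·x^2) + (12 + 72·x + 144·x^2 + 96·x^3)·Dx + (1 + 8·x + 24·x^2 + 32·x^3 + 16·x^4)·Dx^2  (order 2).
h: a_k = 4, -16, 16, 128, -2752/3, 3840, -565504/45, 1552384/45, -25222144/315, 9367552/63, …
ICs: h(0) = 4, h′(0) = -16.

f: a_k = 0, 4, 0, -32/3, 0, 128/15, 0, -1024/315, 0, 2048/2835, …
h₀=f(r): pull back L_f along r ⇒ L₀.
h₀' ⇒ L via d/dx closure of L₀.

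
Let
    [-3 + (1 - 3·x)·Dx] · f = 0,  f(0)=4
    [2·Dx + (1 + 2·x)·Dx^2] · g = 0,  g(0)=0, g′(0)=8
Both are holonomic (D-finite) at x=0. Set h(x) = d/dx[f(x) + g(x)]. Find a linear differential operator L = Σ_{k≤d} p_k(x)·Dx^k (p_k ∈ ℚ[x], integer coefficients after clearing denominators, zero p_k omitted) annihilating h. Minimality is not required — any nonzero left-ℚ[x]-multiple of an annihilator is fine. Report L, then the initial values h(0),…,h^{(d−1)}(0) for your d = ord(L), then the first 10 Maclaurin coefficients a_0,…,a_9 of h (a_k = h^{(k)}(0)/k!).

f: a_k = 4, 12, 36, 108, 324, 972, 2916, 8748, 26244, 78732, …
g: a_k = 0, 8, -8, 32/3, -16, 128/5, -128/3, 512/7, -128, 2048/9, …
Weyl lclm of L_f,L_g ⇒ L₀ (ord ≤ 3).
h₀' ⇒ L via d/dx closure of L₀.
L = (78 + 36·x) + (23 + 132·x + 72·x^2)·Dx + (-4 + x + 27·x^2 + 18·x^3)·Dx^2  (order 2).
h: a_k = 20, 56, 356, 1232, 4988, 17240, 61748, 208928, 710636, 2357864, …
ICs: h(0) = 20, h′(0) = 56.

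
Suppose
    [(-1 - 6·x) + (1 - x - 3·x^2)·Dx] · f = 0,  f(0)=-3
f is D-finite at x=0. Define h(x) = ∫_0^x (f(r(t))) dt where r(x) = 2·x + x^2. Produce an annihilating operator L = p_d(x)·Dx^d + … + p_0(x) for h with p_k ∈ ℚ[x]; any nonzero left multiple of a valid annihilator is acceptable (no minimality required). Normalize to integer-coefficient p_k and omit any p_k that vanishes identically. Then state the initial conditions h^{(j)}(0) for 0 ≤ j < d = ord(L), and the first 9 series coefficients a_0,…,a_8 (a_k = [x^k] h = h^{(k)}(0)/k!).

L = (2 + 26·x + 36·x^2 + 12·x^3)·Dx + (-1 + 2·x + 13·x^2 + 12·x^3 + 3·x^4)·Dx^2  (order 2).
h: a_k = 0, -3, -3, -17, -54, -1176/5, -965, -29613/7, -18657, …
ICs: h(0) = 0, h′(0) = -3.

f: a_k = -3, -3, -12, -21, -57, -120, -291, -651, -1524, …
h₀=f(r): pull back L_f along r ⇒ L₀.
∫: right-multiply L₀ by Dx.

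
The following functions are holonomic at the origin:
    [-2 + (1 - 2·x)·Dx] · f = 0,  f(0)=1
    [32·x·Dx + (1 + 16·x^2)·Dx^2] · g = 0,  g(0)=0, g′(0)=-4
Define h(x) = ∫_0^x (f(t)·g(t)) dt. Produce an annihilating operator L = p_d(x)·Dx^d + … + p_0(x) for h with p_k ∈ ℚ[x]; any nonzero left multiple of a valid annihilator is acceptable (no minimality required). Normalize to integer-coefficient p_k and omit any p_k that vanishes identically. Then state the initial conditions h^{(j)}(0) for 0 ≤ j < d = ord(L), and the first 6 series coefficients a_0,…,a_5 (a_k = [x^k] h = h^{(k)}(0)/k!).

f: a_k = 1, 2, 4, 8, 16, 32, …
g: a_k = 0, -4, 0, 64/3, 0, -1024/5, …
Product ⇒ symmetric product L₀, ord ≤ 2.
h=∫₀ˣh₀: take L = L₀·Dx.
L = 64·x·Dx + (4 - 32·x + 128·x^2)·Dx^2 + (-1 + 2·x - 16·x^2 + 32·x^3)·Dx^3  (order 3).
h: a_k = 0, 0, -2, -8/3, 4/3, 32/15, …
ICs: h(0) = 0, h′(0) = 0, h′′(0) = -4.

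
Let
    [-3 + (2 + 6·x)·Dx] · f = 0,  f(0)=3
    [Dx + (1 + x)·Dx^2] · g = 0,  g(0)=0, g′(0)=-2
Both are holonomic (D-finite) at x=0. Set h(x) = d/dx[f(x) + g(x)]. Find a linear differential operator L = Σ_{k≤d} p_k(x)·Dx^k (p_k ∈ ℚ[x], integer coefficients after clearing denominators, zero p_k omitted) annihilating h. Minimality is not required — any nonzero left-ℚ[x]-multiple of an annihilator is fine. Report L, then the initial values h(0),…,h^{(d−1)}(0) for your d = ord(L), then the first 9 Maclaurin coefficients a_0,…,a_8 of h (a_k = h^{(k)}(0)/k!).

L = (-15 + 9·x) + (-19 - 6·x + 45·x^2)·Dx + (-2 - 2·x + 18·x^2 + 18·x^3)·Dx^2  (order 2).
h: a_k = 5/2, -19/4, 211/16, -1151/32, 25003/256, -136757/512, 1511495/2048, -8435815/4096, 379849243/65536, …
ICs: h(0) = 5/2, h′(0) = -19/4.

f: a_k = 3, 9/2, -27/8, 81/16, -1215/128, 5103/256, -45927/1024, 216513/2048, -8444007/32768, …
g: a_k = 0, -2, 1, -2/3, 1/2, -2/5, 1/3, -2/7, 1/4, …
L₀ := lclm(L_f,L_g); ord L₀ ≤ 1+2.
h=h₀': d/dx-closure on L₀ ⇒ L.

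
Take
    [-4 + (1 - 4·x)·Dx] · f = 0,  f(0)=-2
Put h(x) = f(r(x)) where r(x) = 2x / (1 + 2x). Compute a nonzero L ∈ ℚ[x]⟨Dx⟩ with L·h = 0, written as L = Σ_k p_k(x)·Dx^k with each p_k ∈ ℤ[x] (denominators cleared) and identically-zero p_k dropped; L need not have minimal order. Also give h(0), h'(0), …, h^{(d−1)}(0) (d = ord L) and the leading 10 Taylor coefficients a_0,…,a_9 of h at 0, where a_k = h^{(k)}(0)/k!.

f: a_k = -2, -8, -32, -128, -512, -2048, -8192, -32768, -131072, -524288, …
f∘r: x↦r, Dx↦Dx/r' in L_f ⇒ L₀.
L = 8 + (-1 + 4·x + 12·x^2)·Dx  (order 1).
h: a_k = -2, -16, -96, -576, -3456, -20736, -124416, -746496, -4478976, -26873856, …
ICs: h(0) = -2.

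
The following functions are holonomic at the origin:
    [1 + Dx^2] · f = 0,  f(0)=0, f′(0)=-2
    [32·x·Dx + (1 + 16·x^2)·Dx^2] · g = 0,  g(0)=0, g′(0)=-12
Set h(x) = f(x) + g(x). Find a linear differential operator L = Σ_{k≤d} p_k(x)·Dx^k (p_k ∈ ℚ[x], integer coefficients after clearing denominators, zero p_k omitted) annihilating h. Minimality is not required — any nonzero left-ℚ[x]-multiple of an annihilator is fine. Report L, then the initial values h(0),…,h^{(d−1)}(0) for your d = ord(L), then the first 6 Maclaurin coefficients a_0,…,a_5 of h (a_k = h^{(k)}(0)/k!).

f: a_k = 0, -2, 0, 1/3, 0, -1/60, …
g: a_k = 0, -12, 0, 64, 0, -3072/5, …
f+g: L₀ = lclm(L_f,L_g), ord ≤ 2+2.
L = (-6112·x + 99328·x^3 + 8192·x^5)·Dx + (-31 + 1072·x^2 + 25344·x^4 + 4096·x^6)·Dx^2 + (-6112·x + 99328·x^3 + 8192·x^5)·Dx^3 + (-31 + 1072·x^2 + 25344·x^4 + 4096·x^6)·Dx^4  (order 4).
h: a_k = 0, -14, 0, 193/3, 0, -7373/12, …
ICs: h(0) = 0, h′(0) = -14, h′′(0) = 0, h′′′(0) = 386.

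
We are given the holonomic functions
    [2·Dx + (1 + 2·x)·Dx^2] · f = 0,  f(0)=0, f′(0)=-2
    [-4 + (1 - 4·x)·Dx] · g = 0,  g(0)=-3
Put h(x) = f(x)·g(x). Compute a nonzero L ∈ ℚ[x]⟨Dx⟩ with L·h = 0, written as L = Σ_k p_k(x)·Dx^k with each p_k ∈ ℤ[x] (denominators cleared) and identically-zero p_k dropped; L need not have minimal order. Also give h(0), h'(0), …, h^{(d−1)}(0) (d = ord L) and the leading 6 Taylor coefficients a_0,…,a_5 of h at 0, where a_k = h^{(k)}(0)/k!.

L = 8 + (6 + 24·x)·Dx + (-1 + 2·x + 8·x^2)·Dx^2  (order 2).
h: a_k = 0, 6, 18, 80, 308, 6256/5, …
ICs: h(0) = 0, h′(0) = 6.

f: a_k = 0, -2, 2, -8/3, 4, -32/5, …
g: a_k = -3, -12, -48, -192, -768, -3072, …
Product ⇒ symmetric product L₀, ord ≤ 2.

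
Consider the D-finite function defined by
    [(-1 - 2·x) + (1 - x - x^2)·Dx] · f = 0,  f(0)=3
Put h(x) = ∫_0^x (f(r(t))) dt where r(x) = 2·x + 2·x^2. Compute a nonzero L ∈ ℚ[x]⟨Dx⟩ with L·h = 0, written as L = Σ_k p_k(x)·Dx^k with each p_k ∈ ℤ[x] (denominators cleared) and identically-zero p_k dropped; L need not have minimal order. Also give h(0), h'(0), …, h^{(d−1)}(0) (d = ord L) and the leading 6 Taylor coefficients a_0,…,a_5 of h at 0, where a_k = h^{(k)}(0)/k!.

f: a_k = 3, 3, 6, 9, 15, 24, …
Substitute x→r, Dx→(1/r')Dx; clear ⇒ L₀.
h=∫₀ˣh₀: take L = L₀·Dx.
L = (2 + 12·x + 24·x^2 + 16·x^3)·Dx + (-1 + 2·x + 6·x^2 + 8·x^3 + 4·x^4)·Dx^2  (order 2).
h: a_k = 0, 3, 3, 10, 30, 96, …
ICs: h(0) = 0, h′(0) = 3.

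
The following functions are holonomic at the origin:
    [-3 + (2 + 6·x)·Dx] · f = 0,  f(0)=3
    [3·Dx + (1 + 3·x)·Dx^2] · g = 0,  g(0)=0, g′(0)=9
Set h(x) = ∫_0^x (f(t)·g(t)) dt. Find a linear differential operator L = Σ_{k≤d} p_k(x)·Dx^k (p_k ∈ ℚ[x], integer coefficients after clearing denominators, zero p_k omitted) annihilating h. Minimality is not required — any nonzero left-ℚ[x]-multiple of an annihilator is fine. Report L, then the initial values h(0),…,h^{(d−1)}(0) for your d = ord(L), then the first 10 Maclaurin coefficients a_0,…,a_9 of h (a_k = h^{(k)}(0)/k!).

f: a_k = 3, 9/2, -27/8, 81/16, -1215/128, 5103/256, -45927/1024, 216513/2048, -8444007/32768, 42220035/65536, …
g: a_k = 0, 9, -27/2, 27, -243/4, 729/5, -729/2, 6561/7, -19683/8, 6561, …
Sym-product of L_f,L_g gives L₀ (≤ ord 2).
h=∫h₀ ⇒ L = L₀·Dx.
L = 9·Dx + (4 + 24·x + 36·x^2)·Dx^3  (order 3).
h: a_k = 0, 0, 27/2, 0, -81/32, 243/40, -17253/1280, 67797/2240, -19965123/286720, 5880843/35840, …
ICs: h(0) = 0, h′(0) = 0, h′′(0) = 27.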